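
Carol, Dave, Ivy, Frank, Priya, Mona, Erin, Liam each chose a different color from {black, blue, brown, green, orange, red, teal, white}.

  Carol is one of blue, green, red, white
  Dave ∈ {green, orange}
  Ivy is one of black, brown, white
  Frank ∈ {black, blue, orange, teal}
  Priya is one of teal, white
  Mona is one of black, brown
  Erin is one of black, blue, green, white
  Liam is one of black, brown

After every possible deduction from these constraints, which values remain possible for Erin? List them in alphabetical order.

The 8 variables draw from only 8 values {black, blue, brown, green, orange, red, teal, white}, so each is used; only Carol can be red, hence Carol = red.
Mona and Liam between them cover only {black, brown} — a naked pair. Remove those values from Ivy, Frank, Erin.
That leaves Ivy = white. Eliminate white elsewhere: Priya, Erin.
That leaves Priya = teal. Strike teal from Frank.
No further eliminations apply; Erin can still be any of blue, green.

blue, green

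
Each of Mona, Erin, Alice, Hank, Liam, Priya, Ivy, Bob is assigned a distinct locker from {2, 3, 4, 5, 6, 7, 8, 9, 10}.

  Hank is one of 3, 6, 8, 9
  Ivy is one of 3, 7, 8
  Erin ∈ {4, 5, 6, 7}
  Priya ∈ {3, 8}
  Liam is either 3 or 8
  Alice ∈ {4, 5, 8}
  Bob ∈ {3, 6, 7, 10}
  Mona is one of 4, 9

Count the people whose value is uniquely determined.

Among the 8 variables, 10 fits only Bob (and all 8 values in {3, 4, 5, 6, 7, 8, 9, 10} must be used), so Bob = 10.
Liam and Priya between them cover only {3, 8} — a naked pair. Remove those values from Alice, Hank, Ivy.
Ivy has just one choice, so Ivy = 7. Remove 7 from Erin.
Determined: Ivy=7, Bob=10. The other people each still have more than one consistent value. That makes 2.

2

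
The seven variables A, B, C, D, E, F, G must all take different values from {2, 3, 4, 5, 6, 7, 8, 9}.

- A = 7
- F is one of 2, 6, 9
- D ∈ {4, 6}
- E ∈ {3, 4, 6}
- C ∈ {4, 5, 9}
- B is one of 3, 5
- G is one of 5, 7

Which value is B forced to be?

A has just one choice, so A = 7. Eliminate 7 elsewhere: G.
That leaves G = 5. Strike 5 from B, C.
So B = 3.

3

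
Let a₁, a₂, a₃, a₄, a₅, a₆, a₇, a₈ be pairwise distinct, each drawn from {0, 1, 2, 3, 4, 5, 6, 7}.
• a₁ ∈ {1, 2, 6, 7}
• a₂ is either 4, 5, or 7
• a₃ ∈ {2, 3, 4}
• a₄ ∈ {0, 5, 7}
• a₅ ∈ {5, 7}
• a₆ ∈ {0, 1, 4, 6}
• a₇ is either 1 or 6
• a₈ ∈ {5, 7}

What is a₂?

Among the 8 variables, 3 fits only a₃ (and all 8 values in {0, 1, 2, 3, 4, 5, 6, 7} must be used), so a₃ = 3.
The 7 still-open variables draw from only 7 values {0, 1, 2, 4, 5, 6, 7}, so each is used; only a₁ can be 2, hence a₁ = 2.
a₅ and a₈ between them cover only {5, 7} — a naked pair. Remove those values from a₂, a₄.
So a₂ = 4.

4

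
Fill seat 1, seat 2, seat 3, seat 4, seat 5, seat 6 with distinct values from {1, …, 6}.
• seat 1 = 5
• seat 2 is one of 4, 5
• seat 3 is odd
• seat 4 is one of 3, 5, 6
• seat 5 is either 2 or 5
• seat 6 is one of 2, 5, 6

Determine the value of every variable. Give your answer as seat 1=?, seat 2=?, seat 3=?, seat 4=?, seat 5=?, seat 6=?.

seat 1=5, seat 2=4, seat 3=1, seat 4=3, seat 5=2, seat 6=6

seat 1 has just one choice, so seat 1 = 5. Strike 5 from seat 2, seat 3, seat 4, seat 5, seat 6.
seat 2 must be 4 (only option left).
That leaves seat 5 = 2. Eliminate 2 elsewhere: seat 6.
That leaves seat 6 = 6. So seat 4 can't be 6.
That leaves seat 4 = 3. Eliminate 3 elsewhere: seat 3.
seat 3 must be 1 (only option left).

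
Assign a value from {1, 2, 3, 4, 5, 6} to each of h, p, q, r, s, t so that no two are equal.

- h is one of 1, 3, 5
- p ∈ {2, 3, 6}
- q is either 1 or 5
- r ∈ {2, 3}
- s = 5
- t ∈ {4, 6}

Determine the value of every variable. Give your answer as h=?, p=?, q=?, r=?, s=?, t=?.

h=3, p=6, q=1, r=2, s=5, t=4

s has just one choice, so s = 5. Remove 5 from h, q.
q's domain is down to {1}, so q = 1. Eliminate 1 elsewhere: h.
h's domain is down to {3}, so h = 3. Eliminate 3 elsewhere: p, r.
That leaves r = 2. So p can't be 2.
p must be 6 (only option left). So t can't be 6.
That leaves t = 4.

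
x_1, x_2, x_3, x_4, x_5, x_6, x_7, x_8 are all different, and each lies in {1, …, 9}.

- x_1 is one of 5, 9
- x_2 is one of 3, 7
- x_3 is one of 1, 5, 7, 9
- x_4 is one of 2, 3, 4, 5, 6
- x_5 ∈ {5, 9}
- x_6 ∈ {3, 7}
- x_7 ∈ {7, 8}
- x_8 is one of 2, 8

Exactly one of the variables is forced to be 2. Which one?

x_1 and x_5 between them cover only {5, 9} — a naked pair. Remove those values from x_3, x_4.
x_2 and x_6 between them cover only {3, 7} — a naked pair. Remove those values from x_3, x_4, x_7.
x_3 must be 1 (only option left).
x_7's domain is down to {8}, so x_7 = 8. Strike 8 from x_8.
So 2 goes to x_8.

x_8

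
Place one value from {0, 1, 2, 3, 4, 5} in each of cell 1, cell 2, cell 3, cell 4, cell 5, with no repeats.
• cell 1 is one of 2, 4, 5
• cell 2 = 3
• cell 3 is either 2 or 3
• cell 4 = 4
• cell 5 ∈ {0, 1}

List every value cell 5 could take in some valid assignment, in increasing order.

0, 1

cell 2 must be 3 (only option left). Eliminate 3 elsewhere: cell 3.
cell 3 has just one choice, so cell 3 = 2. Remove 2 from cell 1.
cell 4's domain is down to {4}, so cell 4 = 4. Remove 4 from cell 1.
cell 1 must be 5 (only option left).
No further eliminations apply; cell 5 can still be any of 0, 1.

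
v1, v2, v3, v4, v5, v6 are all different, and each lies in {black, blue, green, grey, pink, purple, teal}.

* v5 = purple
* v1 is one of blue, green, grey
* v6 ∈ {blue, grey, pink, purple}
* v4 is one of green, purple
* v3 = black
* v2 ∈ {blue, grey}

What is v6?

v3's domain is down to {black}, so v3 = black.
That leaves v5 = purple. So v4, v6 can't be purple.
v4's domain is down to {green}, so v4 = green. Remove green from v1.
The 3 still-open variables together cover exactly {blue, grey, pink} — 3 values for 3 variables — and pink appears only in v6's list, so v6 = pink.

pink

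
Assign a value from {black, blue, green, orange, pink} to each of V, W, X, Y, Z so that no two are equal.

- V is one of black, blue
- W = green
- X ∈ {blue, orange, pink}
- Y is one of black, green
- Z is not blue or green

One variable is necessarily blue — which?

V

W's domain is down to {green}, so W = green. Strike green from Y.
Y has just one choice, so Y = black. Remove black from V, Z.
So blue goes to V.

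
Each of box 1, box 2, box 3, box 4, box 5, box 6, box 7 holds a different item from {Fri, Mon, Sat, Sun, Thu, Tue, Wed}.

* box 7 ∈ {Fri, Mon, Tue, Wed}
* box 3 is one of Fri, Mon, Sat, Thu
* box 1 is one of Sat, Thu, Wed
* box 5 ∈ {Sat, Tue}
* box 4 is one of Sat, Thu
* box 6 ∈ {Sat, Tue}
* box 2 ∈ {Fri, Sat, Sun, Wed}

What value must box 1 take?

Among the 7 variables, Sun fits only box 2 (and all 7 values in {Fri, Mon, Sat, Sun, Thu, Tue, Wed} must be used), so box 2 = Sun.
box 5 and box 6 share exactly the 2 values {Sat, Tue}; by pigeonhole those values go to them, so strike Sat, Tue from box 1, box 3, box 4, box 7.
That leaves box 4 = Thu. Remove Thu from box 1, box 3.
So box 1 = Wed.

Wed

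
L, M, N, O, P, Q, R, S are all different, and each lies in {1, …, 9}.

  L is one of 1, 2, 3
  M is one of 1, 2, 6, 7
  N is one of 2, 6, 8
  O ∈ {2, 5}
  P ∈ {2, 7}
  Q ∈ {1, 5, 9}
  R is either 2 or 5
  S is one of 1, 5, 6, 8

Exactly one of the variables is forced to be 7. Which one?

The 8 variables draw from only 8 values {1, 2, 3, 5, 6, 7, 8, 9}, so each is used; only L can be 3, hence L = 3.
The 7 still-open variables draw from only 7 values {1, 2, 5, 6, 7, 8, 9}, so each is used; only Q can be 9, hence Q = 9.
O and R between them cover only {2, 5} — a naked pair. Remove those values from M, N, P, S.
So 7 goes to P.

P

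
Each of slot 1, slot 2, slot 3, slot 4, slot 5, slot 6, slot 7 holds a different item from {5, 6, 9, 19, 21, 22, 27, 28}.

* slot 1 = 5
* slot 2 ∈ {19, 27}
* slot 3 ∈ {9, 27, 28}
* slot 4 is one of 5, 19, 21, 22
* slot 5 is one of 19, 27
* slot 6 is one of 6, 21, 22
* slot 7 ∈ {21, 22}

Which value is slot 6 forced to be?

slot 1's domain is down to {5}, so slot 1 = 5. Eliminate 5 elsewhere: slot 4.
slot 2 and slot 5 share exactly the 2 values {19, 27}; by pigeonhole those values go to them, so strike 19, 27 from slot 3, slot 4.
The 2 variables slot 4 and slot 7 are confined to {21, 22}, which locks those values in; drop them from slot 6.
So slot 6 = 6.

6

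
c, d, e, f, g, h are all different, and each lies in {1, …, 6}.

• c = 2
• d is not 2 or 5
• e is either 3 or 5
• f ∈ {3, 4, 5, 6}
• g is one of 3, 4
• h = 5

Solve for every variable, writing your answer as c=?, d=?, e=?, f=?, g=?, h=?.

c has just one choice, so c = 2.
h's domain is down to {5}, so h = 5. Remove 5 from e, f.
e must be 3 (only option left). Eliminate 3 elsewhere: d, f, g.
g's domain is down to {4}, so g = 4. So d, f can't be 4.
f must be 6 (only option left). Remove 6 from d.
d has just one choice, so d = 1.

c=2, d=1, e=3, f=6, g=4, h=5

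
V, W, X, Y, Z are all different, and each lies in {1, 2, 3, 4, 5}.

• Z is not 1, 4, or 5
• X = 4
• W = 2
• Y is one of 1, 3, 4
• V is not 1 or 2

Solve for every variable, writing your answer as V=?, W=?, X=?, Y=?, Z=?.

W's domain is down to {2}, so W = 2. Remove 2 from Z.
That leaves X = 4. Strike 4 from V, Y.
Z's domain is down to {3}, so Z = 3. Remove 3 from V, Y.
That leaves V = 5.
Y has just one choice, so Y = 1.

V=5, W=2, X=4, Y=1, Z=3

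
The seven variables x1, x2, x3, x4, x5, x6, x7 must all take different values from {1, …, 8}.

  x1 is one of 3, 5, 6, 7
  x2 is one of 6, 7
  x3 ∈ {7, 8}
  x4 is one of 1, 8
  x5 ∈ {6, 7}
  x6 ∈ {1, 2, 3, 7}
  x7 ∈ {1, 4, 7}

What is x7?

x2 and x5 between them cover only {6, 7} — a naked pair. Remove those values from x1, x3, x6, x7.
That leaves x3 = 8. Eliminate 8 elsewhere: x4.
x4 has just one choice, so x4 = 1. Strike 1 from x6, x7.
So x7 = 4.

4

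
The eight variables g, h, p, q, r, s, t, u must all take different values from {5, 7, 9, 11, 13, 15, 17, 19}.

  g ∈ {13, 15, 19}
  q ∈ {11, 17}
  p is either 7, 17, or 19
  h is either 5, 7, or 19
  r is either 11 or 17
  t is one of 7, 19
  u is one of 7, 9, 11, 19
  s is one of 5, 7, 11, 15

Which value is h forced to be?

The 8 variables together cover exactly {5, 7, 9, 11, 13, 15, 17, 19} — 8 values for 8 variables — and 9 appears only in u's list, so u = 9.
The 7 still-open variables draw from only 7 values {5, 7, 11, 13, 15, 17, 19}, so each is used; only g can be 13, hence g = 13.
Among the 6 still-open variables, 15 fits only s (and all 6 values in {5, 7, 11, 15, 17, 19} must be used), so s = 15.
The 5 still-open variables draw from only 5 values {5, 7, 11, 17, 19}, so each is used; only h can be 5, hence h = 5.

5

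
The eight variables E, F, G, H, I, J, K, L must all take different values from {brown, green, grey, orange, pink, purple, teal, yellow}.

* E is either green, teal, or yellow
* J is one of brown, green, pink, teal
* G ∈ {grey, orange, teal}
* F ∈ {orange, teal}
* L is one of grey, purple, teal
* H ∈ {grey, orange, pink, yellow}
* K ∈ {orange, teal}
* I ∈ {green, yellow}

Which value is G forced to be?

grey

The 8 variables draw from only 8 values {brown, green, grey, orange, pink, purple, teal, yellow}, so each is used; only J can be brown, hence J = brown.
The 7 still-open variables together cover exactly {green, grey, orange, pink, purple, teal, yellow} — 7 values for 7 variables — and pink appears only in H's list, so H = pink.
Among the 6 still-open variables, purple fits only L (and all 6 values in {green, grey, orange, purple, teal, yellow} must be used), so L = purple.
The 5 still-open variables together cover exactly {green, grey, orange, teal, yellow} — 5 values for 5 variables — and grey appears only in G's list, so G = grey.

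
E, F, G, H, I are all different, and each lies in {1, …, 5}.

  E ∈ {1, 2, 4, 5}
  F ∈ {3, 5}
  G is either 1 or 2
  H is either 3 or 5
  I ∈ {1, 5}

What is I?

The 5 variables together cover exactly {1, 2, 3, 4, 5} — 5 values for 5 variables — and 4 appears only in E's list, so E = 4.
Among the 4 still-open variables, 2 fits only G (and all 4 values in {1, 2, 3, 5} must be used), so G = 2.
The 3 still-open variables draw from only 3 values {1, 3, 5}, so each is used; only I can be 1, hence I = 1.

1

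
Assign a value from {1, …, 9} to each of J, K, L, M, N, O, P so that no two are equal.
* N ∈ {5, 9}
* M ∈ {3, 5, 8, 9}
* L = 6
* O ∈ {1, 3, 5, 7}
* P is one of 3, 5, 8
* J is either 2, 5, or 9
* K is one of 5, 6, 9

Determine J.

2

L's domain is down to {6}, so L = 6. Strike 6 from K.
The 2 variables K and N are confined to {5, 9}, which locks those values in; drop them from J, M, O, P.
So J = 2.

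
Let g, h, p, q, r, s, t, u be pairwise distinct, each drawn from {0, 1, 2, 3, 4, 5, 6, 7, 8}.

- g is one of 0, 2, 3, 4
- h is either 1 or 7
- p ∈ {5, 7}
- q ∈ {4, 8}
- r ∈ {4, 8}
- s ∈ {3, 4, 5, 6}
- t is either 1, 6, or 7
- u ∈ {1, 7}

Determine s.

h and u share exactly the 2 values {1, 7}; by pigeonhole those values go to them, so strike 1, 7 from p, t.
That leaves p = 5. Remove 5 from s.
t must be 6 (only option left). Remove 6 from s.
q and r share exactly the 2 values {4, 8}; by pigeonhole those values go to them, so strike 4, 8 from g, s.
So s = 3.

3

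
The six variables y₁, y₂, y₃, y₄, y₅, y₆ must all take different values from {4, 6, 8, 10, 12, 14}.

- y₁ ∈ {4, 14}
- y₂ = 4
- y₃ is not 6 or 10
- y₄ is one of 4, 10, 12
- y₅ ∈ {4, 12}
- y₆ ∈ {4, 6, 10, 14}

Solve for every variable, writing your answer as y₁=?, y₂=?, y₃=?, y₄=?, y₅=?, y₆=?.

y₂ must be 4 (only option left). So y₁, y₃, y₄, y₅, y₆ can't be 4.
y₅'s domain is down to {12}, so y₅ = 12. Eliminate 12 elsewhere: y₃, y₄.
y₁ has just one choice, so y₁ = 14. Eliminate 14 elsewhere: y₃, y₆.
y₃ has just one choice, so y₃ = 8.
y₄ has just one choice, so y₄ = 10. So y₆ can't be 10.
That leaves y₆ = 6.

y₁=14, y₂=4, y₃=8, y₄=10, y₅=12, y₆=6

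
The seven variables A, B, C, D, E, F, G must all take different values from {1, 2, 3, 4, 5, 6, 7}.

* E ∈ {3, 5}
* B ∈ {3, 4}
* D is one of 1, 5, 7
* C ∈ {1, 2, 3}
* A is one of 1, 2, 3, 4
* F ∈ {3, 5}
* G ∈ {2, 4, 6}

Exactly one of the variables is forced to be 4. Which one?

B

Among the 7 variables, 6 fits only G (and all 7 values in {1, 2, 3, 4, 5, 6, 7} must be used), so G = 6.
The 6 still-open variables together cover exactly {1, 2, 3, 4, 5, 7} — 6 values for 6 variables — and 7 appears only in D's list, so D = 7.
E and F between them cover only {3, 5} — a naked pair. Remove those values from A, B, C.
So 4 goes to B.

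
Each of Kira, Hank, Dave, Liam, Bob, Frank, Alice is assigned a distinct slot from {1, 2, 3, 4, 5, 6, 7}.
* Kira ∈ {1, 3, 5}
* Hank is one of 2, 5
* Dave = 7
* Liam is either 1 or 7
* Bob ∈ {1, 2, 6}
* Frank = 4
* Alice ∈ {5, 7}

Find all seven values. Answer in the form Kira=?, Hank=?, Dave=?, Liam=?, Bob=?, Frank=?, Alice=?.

Kira=3, Hank=2, Dave=7, Liam=1, Bob=6, Frank=4, Alice=5

Dave has just one choice, so Dave = 7. Eliminate 7 elsewhere: Liam, Alice.
Liam's domain is down to {1}, so Liam = 1. Eliminate 1 elsewhere: Kira, Bob.
That leaves Frank = 4.
That leaves Alice = 5. Strike 5 from Kira, Hank.
That leaves Kira = 3.
That leaves Hank = 2. Eliminate 2 elsewhere: Bob.
Bob's domain is down to {6}, so Bob = 6.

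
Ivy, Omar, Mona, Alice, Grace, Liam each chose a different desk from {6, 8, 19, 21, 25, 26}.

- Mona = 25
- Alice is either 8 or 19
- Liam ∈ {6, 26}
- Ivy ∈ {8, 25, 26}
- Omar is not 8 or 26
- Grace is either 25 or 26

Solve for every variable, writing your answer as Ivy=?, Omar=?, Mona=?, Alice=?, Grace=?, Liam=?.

Mona must be 25 (only option left). So Ivy, Omar, Grace can't be 25.
That leaves Grace = 26. Remove 26 from Ivy, Liam.
That leaves Liam = 6. So Omar can't be 6.
Ivy must be 8 (only option left). Remove 8 from Alice.
That leaves Alice = 19. Strike 19 from Omar.
Omar has just one choice, so Omar = 21.

Ivy=8, Omar=21, Mona=25, Alice=19, Grace=26, Liam=6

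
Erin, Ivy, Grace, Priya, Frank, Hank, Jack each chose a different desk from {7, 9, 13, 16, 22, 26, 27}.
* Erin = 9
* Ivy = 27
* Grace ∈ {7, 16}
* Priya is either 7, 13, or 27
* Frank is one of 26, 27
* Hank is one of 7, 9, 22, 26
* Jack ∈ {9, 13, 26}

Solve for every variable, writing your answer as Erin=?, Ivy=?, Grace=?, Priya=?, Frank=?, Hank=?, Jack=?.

Erin=9, Ivy=27, Grace=16, Priya=7, Frank=26, Hank=22, Jack=13

Erin's domain is down to {9}, so Erin = 9. So Hank, Jack can't be 9.
Ivy's domain is down to {27}, so Ivy = 27. So Priya, Frank can't be 27.
Frank must be 26 (only option left). Remove 26 from Hank, Jack.
That leaves Jack = 13. Remove 13 from Priya.
Priya must be 7 (only option left). Remove 7 from Grace, Hank.
That leaves Hank = 22.
Grace must be 16 (only option left).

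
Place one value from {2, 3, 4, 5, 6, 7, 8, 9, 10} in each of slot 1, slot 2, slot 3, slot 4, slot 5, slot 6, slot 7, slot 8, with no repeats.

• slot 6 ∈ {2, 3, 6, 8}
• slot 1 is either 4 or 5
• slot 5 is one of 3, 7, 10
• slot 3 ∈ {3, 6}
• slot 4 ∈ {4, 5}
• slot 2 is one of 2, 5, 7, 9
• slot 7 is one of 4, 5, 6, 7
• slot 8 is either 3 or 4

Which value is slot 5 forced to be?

10

slot 1 and slot 4 share exactly the 2 values {4, 5}; by pigeonhole those values go to them, so strike 4, 5 from slot 2, slot 7, slot 8.
slot 8 must be 3 (only option left). Eliminate 3 elsewhere: slot 3, slot 5, slot 6.
slot 3 must be 6 (only option left). Strike 6 from slot 6, slot 7.
slot 7's domain is down to {7}, so slot 7 = 7. Remove 7 from slot 2, slot 5.
So slot 5 = 10.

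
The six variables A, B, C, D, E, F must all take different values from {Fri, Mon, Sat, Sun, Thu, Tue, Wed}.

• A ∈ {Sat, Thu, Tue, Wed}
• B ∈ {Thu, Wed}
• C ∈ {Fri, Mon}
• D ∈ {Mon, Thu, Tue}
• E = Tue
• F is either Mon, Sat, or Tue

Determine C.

E has just one choice, so E = Tue. Strike Tue from A, D, F.
Among the 5 still-open variables, Fri fits only C (and all 5 values in {Fri, Mon, Sat, Thu, Wed} must be used), so C = Fri.

Fri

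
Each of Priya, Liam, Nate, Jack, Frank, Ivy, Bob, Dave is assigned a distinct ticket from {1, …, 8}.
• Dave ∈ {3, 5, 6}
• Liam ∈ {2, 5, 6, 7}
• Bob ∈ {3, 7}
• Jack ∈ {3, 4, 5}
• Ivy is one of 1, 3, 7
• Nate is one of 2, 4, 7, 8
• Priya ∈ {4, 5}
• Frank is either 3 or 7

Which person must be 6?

The 8 variables together cover exactly {1, 2, 3, 4, 5, 6, 7, 8} — 8 values for 8 variables — and 1 appears only in Ivy's list, so Ivy = 1.
The 7 still-open variables together cover exactly {2, 3, 4, 5, 6, 7, 8} — 7 values for 7 variables — and 8 appears only in Nate's list, so Nate = 8.
The 6 still-open variables together cover exactly {2, 3, 4, 5, 6, 7} — 6 values for 6 variables — and 2 appears only in Liam's list, so Liam = 2.
The 5 still-open variables together cover exactly {3, 4, 5, 6, 7} — 5 values for 5 variables — and 6 appears only in Dave's list, so Dave = 6.

Dave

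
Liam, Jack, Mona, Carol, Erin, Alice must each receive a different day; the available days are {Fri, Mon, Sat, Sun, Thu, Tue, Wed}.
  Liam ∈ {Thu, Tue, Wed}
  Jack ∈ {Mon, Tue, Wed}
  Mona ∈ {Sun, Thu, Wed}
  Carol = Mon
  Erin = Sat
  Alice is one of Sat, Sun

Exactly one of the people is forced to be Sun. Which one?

Carol has just one choice, so Carol = Mon. Eliminate Mon elsewhere: Jack.
Erin must be Sat (only option left). Strike Sat from Alice.
So Sun goes to Alice.

Alice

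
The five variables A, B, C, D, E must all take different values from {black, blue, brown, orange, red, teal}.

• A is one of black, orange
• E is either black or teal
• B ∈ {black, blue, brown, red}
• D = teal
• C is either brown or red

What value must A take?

orange

D must be teal (only option left). So E can't be teal.
E's domain is down to {black}, so E = black. Remove black from A, B.
So A = orange.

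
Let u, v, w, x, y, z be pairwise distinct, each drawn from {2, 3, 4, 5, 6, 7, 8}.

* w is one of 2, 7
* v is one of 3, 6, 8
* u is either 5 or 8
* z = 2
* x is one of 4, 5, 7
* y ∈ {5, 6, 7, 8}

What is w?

7

z must be 2 (only option left). Eliminate 2 elsewhere: w.
So w = 7.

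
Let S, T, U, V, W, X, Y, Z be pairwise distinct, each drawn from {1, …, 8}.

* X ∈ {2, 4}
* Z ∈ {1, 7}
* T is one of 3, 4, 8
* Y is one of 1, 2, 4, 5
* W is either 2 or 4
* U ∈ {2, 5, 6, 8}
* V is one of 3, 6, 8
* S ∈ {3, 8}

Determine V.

6

Among the 8 variables, 7 fits only Z (and all 8 values in {1, 2, 3, 4, 5, 6, 7, 8} must be used), so Z = 7.
The 7 still-open variables together cover exactly {1, 2, 3, 4, 5, 6, 8} — 7 values for 7 variables — and 1 appears only in Y's list, so Y = 1.
The 6 still-open variables draw from only 6 values {2, 3, 4, 5, 6, 8}, so each is used; only U can be 5, hence U = 5.
The 5 still-open variables draw from only 5 values {2, 3, 4, 6, 8}, so each is used; only V can be 6, hence V = 6.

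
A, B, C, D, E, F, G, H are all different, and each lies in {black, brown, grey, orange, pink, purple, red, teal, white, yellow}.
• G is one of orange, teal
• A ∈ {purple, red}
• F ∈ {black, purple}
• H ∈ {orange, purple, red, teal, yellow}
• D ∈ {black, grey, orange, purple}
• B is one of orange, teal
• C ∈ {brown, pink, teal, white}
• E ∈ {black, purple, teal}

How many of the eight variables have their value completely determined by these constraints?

B and G between them cover only {orange, teal} — a naked pair. Remove those values from C, D, E, H.
E and F share exactly the 2 values {black, purple}; by pigeonhole those values go to them, so strike black, purple from A, D, H.
That leaves A = red. Eliminate red elsewhere: H.
D has just one choice, so D = grey.
H's domain is down to {yellow}, so H = yellow.
Determined: A=red, D=grey, H=yellow. The other variables each still have more than one consistent value. That makes 3.

3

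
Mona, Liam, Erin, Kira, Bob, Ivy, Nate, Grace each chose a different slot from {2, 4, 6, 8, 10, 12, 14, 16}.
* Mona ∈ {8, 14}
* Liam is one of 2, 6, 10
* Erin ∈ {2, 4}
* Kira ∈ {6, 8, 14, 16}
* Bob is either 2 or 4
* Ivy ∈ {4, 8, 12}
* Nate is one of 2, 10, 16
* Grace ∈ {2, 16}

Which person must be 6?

Among the 8 variables, 12 fits only Ivy (and all 8 values in {2, 4, 6, 8, 10, 12, 14, 16} must be used), so Ivy = 12.
The 2 variables Erin and Bob are confined to {2, 4}, which locks those values in; drop them from Liam, Nate, Grace.
That leaves Grace = 16. Strike 16 from Kira, Nate.
Nate has just one choice, so Nate = 10. Strike 10 from Liam.
So 6 goes to Liam.

Liam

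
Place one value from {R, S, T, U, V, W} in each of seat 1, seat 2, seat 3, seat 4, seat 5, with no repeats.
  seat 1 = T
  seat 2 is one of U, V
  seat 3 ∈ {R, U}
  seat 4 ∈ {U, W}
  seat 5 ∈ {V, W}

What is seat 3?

R

seat 1's domain is down to {T}, so seat 1 = T.
The 4 still-open variables together cover exactly {R, U, V, W} — 4 values for 4 variables — and R appears only in seat 3's list, so seat 3 = R.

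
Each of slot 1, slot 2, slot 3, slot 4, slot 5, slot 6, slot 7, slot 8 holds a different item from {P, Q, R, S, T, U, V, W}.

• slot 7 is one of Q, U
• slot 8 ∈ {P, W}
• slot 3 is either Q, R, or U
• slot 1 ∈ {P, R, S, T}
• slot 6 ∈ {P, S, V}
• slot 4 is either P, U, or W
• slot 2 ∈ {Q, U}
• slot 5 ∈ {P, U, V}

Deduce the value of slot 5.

The 8 variables together cover exactly {P, Q, R, S, T, U, V, W} — 8 values for 8 variables — and T appears only in slot 1's list, so slot 1 = T.
The 7 still-open variables draw from only 7 values {P, Q, R, S, U, V, W}, so each is used; only slot 3 can be R, hence slot 3 = R.
The 6 still-open variables together cover exactly {P, Q, S, U, V, W} — 6 values for 6 variables — and S appears only in slot 6's list, so slot 6 = S.
Among the 5 still-open variables, V fits only slot 5 (and all 5 values in {P, Q, U, V, W} must be used), so slot 5 = V.

V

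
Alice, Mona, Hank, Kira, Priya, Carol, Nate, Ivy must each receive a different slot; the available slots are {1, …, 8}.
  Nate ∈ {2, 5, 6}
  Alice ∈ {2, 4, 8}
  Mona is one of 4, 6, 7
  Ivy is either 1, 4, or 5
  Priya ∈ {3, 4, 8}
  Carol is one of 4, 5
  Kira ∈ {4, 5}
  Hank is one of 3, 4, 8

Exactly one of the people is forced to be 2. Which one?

Alice

The 8 variables together cover exactly {1, 2, 3, 4, 5, 6, 7, 8} — 8 values for 8 variables — and 1 appears only in Ivy's list, so Ivy = 1.
The 7 still-open variables draw from only 7 values {2, 3, 4, 5, 6, 7, 8}, so each is used; only Mona can be 7, hence Mona = 7.
The 6 still-open variables draw from only 6 values {2, 3, 4, 5, 6, 8}, so each is used; only Nate can be 6, hence Nate = 6.
The 5 still-open variables together cover exactly {2, 3, 4, 5, 8} — 5 values for 5 variables — and 2 appears only in Alice's list, so Alice = 2.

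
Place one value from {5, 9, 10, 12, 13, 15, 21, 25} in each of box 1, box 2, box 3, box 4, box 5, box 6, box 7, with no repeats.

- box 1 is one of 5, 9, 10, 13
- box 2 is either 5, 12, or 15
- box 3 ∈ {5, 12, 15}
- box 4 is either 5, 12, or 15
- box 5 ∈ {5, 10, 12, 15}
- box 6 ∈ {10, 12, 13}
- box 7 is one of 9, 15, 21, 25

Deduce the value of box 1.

9

The 3 variables box 2, box 3, box 4 are confined to {5, 12, 15}, which locks those values in; drop them from box 1, box 5, box 6, box 7.
That leaves box 5 = 10. Eliminate 10 elsewhere: box 1, box 6.
That leaves box 6 = 13. Remove 13 from box 1.
So box 1 = 9.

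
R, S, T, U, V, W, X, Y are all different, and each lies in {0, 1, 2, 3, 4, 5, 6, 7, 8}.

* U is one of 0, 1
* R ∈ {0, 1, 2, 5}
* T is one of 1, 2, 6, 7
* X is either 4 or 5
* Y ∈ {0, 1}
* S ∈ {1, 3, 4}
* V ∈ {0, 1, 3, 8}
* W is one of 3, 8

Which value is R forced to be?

2

The 2 variables U and Y are confined to {0, 1}, which locks those values in; drop them from R, S, T, V.
V and W share exactly the 2 values {3, 8}; by pigeonhole those values go to them, so strike 3, 8 from S.
That leaves S = 4. Remove 4 from X.
X must be 5 (only option left). Eliminate 5 elsewhere: R.
So R = 2.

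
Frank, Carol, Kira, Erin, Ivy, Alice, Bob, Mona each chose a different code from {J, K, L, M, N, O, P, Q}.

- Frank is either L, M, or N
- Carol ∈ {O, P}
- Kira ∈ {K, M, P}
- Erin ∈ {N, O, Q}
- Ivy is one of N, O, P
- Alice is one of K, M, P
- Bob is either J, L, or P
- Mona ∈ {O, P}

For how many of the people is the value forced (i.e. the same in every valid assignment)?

The 8 variables draw from only 8 values {J, K, L, M, N, O, P, Q}, so each is used; only Bob can be J, hence Bob = J.
The 7 still-open variables together cover exactly {K, L, M, N, O, P, Q} — 7 values for 7 variables — and L appears only in Frank's list, so Frank = L.
The 6 still-open variables draw from only 6 values {K, M, N, O, P, Q}, so each is used; only Erin can be Q, hence Erin = Q.
Among the 5 still-open variables, N fits only Ivy (and all 5 values in {K, M, N, O, P} must be used), so Ivy = N.
Carol and Mona between them cover only {O, P} — a naked pair. Remove those values from Kira, Alice.
Determined: Frank=L, Erin=Q, Ivy=N, Bob=J. The other people each still have more than one consistent value. That makes 4.

4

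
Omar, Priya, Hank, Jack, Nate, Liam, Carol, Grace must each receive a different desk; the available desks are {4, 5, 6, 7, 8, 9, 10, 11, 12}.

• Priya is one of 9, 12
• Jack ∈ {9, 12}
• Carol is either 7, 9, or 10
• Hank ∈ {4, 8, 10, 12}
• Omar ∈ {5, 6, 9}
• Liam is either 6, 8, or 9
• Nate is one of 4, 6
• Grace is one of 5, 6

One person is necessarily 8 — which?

Liam

Among the 8 variables, 7 fits only Carol (and all 8 values in {4, 5, 6, 7, 8, 9, 10, 12} must be used), so Carol = 7.
The 7 still-open variables together cover exactly {4, 5, 6, 8, 9, 10, 12} — 7 values for 7 variables — and 10 appears only in Hank's list, so Hank = 10.
Among the 6 still-open variables, 4 fits only Nate (and all 6 values in {4, 5, 6, 8, 9, 12} must be used), so Nate = 4.
The 5 still-open variables draw from only 5 values {5, 6, 8, 9, 12}, so each is used; only Liam can be 8, hence Liam = 8.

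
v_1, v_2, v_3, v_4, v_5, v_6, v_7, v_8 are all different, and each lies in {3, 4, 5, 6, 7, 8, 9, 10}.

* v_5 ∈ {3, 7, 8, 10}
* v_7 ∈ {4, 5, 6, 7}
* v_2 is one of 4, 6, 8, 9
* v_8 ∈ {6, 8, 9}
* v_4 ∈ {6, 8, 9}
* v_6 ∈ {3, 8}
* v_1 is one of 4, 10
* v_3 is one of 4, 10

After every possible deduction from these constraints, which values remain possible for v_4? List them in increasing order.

6, 8, 9

The 8 variables draw from only 8 values {3, 4, 5, 6, 7, 8, 9, 10}, so each is used; only v_7 can be 5, hence v_7 = 5.
The 7 still-open variables together cover exactly {3, 4, 6, 7, 8, 9, 10} — 7 values for 7 variables — and 7 appears only in v_5's list, so v_5 = 7.
Among the 6 still-open variables, 3 fits only v_6 (and all 6 values in {3, 4, 6, 8, 9, 10} must be used), so v_6 = 3.
v_1 and v_3 between them cover only {4, 10} — a naked pair. Remove those values from v_2.
No further eliminations apply; v_4 can still be any of 6, 8, 9.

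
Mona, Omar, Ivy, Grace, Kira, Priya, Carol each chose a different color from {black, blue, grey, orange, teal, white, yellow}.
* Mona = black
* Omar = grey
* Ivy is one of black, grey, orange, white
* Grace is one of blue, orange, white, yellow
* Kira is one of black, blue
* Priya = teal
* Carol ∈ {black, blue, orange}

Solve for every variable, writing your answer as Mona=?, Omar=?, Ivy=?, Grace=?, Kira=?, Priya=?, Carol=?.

Mona must be black (only option left). So Ivy, Kira, Carol can't be black.
Omar's domain is down to {grey}, so Omar = grey. Remove grey from Ivy.
That leaves Kira = blue. Remove blue from Grace, Carol.
Priya must be teal (only option left).
Carol's domain is down to {orange}, so Carol = orange. So Ivy, Grace can't be orange.
Ivy must be white (only option left). Remove white from Grace.
Grace must be yellow (only option left).

Mona=black, Omar=grey, Ivy=white, Grace=yellow, Kira=blue, Priya=teal, Carol=orange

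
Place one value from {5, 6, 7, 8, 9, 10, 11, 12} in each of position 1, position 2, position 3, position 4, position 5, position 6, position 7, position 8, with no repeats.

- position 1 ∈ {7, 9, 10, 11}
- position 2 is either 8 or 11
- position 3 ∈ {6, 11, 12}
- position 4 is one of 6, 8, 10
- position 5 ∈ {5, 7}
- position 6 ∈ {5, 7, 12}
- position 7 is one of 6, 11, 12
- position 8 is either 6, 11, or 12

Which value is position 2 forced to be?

The 8 variables together cover exactly {5, 6, 7, 8, 9, 10, 11, 12} — 8 values for 8 variables — and 9 appears only in position 1's list, so position 1 = 9.
The 7 still-open variables together cover exactly {5, 6, 7, 8, 10, 11, 12} — 7 values for 7 variables — and 10 appears only in position 4's list, so position 4 = 10.
The 6 still-open variables together cover exactly {5, 6, 7, 8, 11, 12} — 6 values for 6 variables — and 8 appears only in position 2's list, so position 2 = 8.

8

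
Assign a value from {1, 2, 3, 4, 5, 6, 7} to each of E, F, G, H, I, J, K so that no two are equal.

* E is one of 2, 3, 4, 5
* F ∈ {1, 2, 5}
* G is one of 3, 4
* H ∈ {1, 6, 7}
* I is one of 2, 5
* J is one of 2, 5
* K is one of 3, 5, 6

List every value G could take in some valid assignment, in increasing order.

3, 4

Among the 7 variables, 7 fits only H (and all 7 values in {1, 2, 3, 4, 5, 6, 7} must be used), so H = 7.
The 6 still-open variables draw from only 6 values {1, 2, 3, 4, 5, 6}, so each is used; only F can be 1, hence F = 1.
Among the 5 still-open variables, 6 fits only K (and all 5 values in {2, 3, 4, 5, 6} must be used), so K = 6.
The 2 variables I and J are confined to {2, 5}, which locks those values in; drop them from E.
No further eliminations apply; G can still be any of 3, 4.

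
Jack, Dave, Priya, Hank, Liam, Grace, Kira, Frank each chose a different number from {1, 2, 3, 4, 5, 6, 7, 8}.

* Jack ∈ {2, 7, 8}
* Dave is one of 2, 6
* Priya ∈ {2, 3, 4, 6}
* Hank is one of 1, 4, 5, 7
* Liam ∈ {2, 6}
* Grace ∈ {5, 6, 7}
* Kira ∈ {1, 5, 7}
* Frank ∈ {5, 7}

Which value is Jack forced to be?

The 8 variables together cover exactly {1, 2, 3, 4, 5, 6, 7, 8} — 8 values for 8 variables — and 3 appears only in Priya's list, so Priya = 3.
Among the 7 still-open variables, 4 fits only Hank (and all 7 values in {1, 2, 4, 5, 6, 7, 8} must be used), so Hank = 4.
Among the 6 still-open variables, 1 fits only Kira (and all 6 values in {1, 2, 5, 6, 7, 8} must be used), so Kira = 1.
The 5 still-open variables together cover exactly {2, 5, 6, 7, 8} — 5 values for 5 variables — and 8 appears only in Jack's list, so Jack = 8.

8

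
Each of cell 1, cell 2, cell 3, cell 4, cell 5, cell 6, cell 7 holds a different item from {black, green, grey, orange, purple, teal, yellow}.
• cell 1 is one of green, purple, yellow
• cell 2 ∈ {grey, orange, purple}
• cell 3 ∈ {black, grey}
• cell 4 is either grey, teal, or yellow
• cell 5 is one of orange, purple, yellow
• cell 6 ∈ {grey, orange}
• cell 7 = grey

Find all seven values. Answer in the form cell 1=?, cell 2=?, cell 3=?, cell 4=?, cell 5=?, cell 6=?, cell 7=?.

cell 1=green, cell 2=purple, cell 3=black, cell 4=teal, cell 5=yellow, cell 6=orange, cell 7=grey

cell 7's domain is down to {grey}, so cell 7 = grey. Remove grey from cell 2, cell 3, cell 4, cell 6.
That leaves cell 3 = black.
cell 6 has just one choice, so cell 6 = orange. So cell 2, cell 5 can't be orange.
That leaves cell 2 = purple. Strike purple from cell 1, cell 5.
cell 5 has just one choice, so cell 5 = yellow. So cell 1, cell 4 can't be yellow.
That leaves cell 1 = green.
That leaves cell 4 = teal.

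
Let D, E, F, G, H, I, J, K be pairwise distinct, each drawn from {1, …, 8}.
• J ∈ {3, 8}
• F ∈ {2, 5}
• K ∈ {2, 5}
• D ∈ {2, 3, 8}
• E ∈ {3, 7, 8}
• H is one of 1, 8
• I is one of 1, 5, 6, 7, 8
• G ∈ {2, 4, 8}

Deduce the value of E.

7

The 8 variables draw from only 8 values {1, 2, 3, 4, 5, 6, 7, 8}, so each is used; only G can be 4, hence G = 4.
The 7 still-open variables draw from only 7 values {1, 2, 3, 5, 6, 7, 8}, so each is used; only I can be 6, hence I = 6.
The 6 still-open variables together cover exactly {1, 2, 3, 5, 7, 8} — 6 values for 6 variables — and 1 appears only in H's list, so H = 1.
Among the 5 still-open variables, 7 fits only E (and all 5 values in {2, 3, 5, 7, 8} must be used), so E = 7.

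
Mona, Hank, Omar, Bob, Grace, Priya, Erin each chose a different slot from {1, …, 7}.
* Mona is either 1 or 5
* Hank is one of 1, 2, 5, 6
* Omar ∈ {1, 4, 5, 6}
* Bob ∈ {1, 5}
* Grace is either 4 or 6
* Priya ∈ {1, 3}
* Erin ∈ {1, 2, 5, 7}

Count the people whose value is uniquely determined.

Among the 7 variables, 3 fits only Priya (and all 7 values in {1, 2, 3, 4, 5, 6, 7} must be used), so Priya = 3.
The 6 still-open variables together cover exactly {1, 2, 4, 5, 6, 7} — 6 values for 6 variables — and 7 appears only in Erin's list, so Erin = 7.
Among the 5 still-open variables, 2 fits only Hank (and all 5 values in {1, 2, 4, 5, 6} must be used), so Hank = 2.
Mona and Bob between them cover only {1, 5} — a naked pair. Remove those values from Omar.
Determined: Hank=2, Priya=3, Erin=7. The other people each still have more than one consistent value. That makes 3.

3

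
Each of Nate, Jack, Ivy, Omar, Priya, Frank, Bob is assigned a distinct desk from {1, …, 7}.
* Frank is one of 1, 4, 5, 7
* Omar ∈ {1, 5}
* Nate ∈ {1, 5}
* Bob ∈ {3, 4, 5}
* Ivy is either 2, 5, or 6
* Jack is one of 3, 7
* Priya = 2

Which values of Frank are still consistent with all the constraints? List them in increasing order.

4, 7

Priya must be 2 (only option left). Strike 2 from Ivy.
The 6 still-open variables draw from only 6 values {1, 3, 4, 5, 6, 7}, so each is used; only Ivy can be 6, hence Ivy = 6.
Nate and Omar between them cover only {1, 5} — a naked pair. Remove those values from Frank, Bob.
No further eliminations apply; Frank can still be any of 4, 7.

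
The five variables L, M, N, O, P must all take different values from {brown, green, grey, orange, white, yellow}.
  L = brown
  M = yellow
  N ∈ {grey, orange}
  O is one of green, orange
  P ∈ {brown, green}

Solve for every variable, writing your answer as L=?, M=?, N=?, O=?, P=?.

L=brown, M=yellow, N=grey, O=orange, P=green

L must be brown (only option left). Strike brown from P.
M must be yellow (only option left).
P must be green (only option left). So O can't be green.
O's domain is down to {orange}, so O = orange. Strike orange from N.
N has just one choice, so N = grey.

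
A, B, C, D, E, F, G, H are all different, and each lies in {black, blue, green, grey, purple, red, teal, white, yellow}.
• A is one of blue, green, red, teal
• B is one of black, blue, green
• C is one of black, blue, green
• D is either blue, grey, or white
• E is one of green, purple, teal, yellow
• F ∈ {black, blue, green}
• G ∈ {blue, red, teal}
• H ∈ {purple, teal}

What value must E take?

The 3 variables B, C, F are confined to {black, blue, green}, which locks those values in; drop them from A, D, E, G.
A and G between them cover only {red, teal} — a naked pair. Remove those values from E, H.
H's domain is down to {purple}, so H = purple. So E can't be purple.
So E = yellow.

yellow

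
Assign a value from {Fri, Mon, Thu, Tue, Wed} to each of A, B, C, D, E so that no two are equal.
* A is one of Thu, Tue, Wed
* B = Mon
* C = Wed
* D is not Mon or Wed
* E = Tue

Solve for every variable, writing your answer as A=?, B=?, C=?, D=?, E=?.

A=Thu, B=Mon, C=Wed, D=Fri, E=Tue

B has just one choice, so B = Mon.
That leaves C = Wed. Remove Wed from A.
That leaves E = Tue. Strike Tue from A, D.
A's domain is down to {Thu}, so A = Thu. So D can't be Thu.
That leaves D = Fri.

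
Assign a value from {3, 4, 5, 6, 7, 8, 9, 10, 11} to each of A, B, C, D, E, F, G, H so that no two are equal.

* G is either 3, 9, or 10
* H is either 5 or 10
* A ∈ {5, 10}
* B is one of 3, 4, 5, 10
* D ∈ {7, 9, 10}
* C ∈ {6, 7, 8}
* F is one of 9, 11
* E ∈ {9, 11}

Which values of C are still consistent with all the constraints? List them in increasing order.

6, 8

A and H between them cover only {5, 10} — a naked pair. Remove those values from B, D, G.
E and F between them cover only {9, 11} — a naked pair. Remove those values from D, G.
D must be 7 (only option left). Eliminate 7 elsewhere: C.
That leaves G = 3. So B can't be 3.
That leaves B = 4.
No further eliminations apply; C can still be any of 6, 8.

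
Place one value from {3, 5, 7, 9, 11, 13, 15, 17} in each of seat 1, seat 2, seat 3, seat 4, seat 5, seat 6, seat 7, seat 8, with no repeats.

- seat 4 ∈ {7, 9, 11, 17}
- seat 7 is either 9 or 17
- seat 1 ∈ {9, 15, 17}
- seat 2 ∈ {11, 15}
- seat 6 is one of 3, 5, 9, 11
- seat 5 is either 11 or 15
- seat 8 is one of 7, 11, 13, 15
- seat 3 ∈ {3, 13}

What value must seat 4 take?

7

The 8 variables together cover exactly {3, 5, 7, 9, 11, 13, 15, 17} — 8 values for 8 variables — and 5 appears only in seat 6's list, so seat 6 = 5.
The 7 still-open variables draw from only 7 values {3, 7, 9, 11, 13, 15, 17}, so each is used; only seat 3 can be 3, hence seat 3 = 3.
The 6 still-open variables together cover exactly {7, 9, 11, 13, 15, 17} — 6 values for 6 variables — and 13 appears only in seat 8's list, so seat 8 = 13.
Among the 5 still-open variables, 7 fits only seat 4 (and all 5 values in {7, 9, 11, 15, 17} must be used), so seat 4 = 7.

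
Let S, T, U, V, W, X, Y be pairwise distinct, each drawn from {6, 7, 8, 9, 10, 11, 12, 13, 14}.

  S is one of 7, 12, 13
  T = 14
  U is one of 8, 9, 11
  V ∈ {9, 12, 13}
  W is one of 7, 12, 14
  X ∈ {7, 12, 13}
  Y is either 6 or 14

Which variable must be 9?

V

T must be 14 (only option left). Eliminate 14 elsewhere: W, Y.
That leaves Y = 6.
S, W, X share exactly the 3 values {7, 12, 13}; by pigeonhole those values go to them, so strike 7, 12, 13 from V.
So 9 goes to V.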